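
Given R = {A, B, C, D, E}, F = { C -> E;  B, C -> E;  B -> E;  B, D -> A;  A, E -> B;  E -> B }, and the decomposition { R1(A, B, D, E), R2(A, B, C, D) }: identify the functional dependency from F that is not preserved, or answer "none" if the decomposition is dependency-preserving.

none

C → E: restricted closure across fragments reaches E.
B, C → E: restricted closure across fragments reaches E.
B → E lies within R1.
B, D → A lies within R1.
A, E → B lies within R1.
E → B lies within R1.
Every dependency is enforceable on the fragments, so the decomposition is dependency-preserving.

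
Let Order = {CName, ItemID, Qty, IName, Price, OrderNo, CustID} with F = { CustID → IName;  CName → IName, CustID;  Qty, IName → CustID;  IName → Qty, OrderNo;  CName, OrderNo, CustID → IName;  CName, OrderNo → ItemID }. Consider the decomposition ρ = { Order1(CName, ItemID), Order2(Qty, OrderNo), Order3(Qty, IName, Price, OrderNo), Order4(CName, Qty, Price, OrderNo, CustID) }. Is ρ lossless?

No

Chase test. Columns are CName, ItemID, Qty, IName, Price, OrderNo, CustID; row i has aⱼ where attribute j ∈ Orderi, else bᵢⱼ.
Initial tableau (one row per fragment):
  row 1: a1 a2 b13 b14 b15 b16 b17
  row 2: b21 b22 a3 b24 b25 a6 b27
  row 3: b31 b32 a3 a4 a5 a6 b37
  row 4: a1 b42 a3 b44 a5 a6 a7
Rows 1 and 4 agree on CName; apply CName→IName, CustID and equate their IName, CustID entries.
Rows 1 and 4 agree on IName; apply IName→Qty, OrderNo and equate their Qty, OrderNo entries.
Rows 1 and 4 agree on CName, OrderNo; apply CName, OrderNo→ItemID and equate their ItemID entries.
No row becomes fully distinguished — the join is lossy.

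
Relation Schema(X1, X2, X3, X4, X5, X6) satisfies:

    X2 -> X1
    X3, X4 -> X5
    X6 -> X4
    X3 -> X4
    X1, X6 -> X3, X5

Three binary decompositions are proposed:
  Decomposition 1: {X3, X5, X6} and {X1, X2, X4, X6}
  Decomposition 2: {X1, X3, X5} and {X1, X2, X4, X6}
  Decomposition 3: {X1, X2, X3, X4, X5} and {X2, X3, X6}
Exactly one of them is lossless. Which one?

Decomposition 3

Decomposition 1: common = {X6}, closure = {X4, X6} → lossy.
Decomposition 2: common = {X1}, closure = {X1} → lossy.
Decomposition 3: common = {X2, X3}, closure = {X1, X2, X3, X4, X5} → lossless.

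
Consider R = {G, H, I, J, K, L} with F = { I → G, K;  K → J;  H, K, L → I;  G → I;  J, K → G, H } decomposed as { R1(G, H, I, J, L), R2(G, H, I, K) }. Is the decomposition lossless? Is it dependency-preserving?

Lossless test: (G, H, I)⁺ = {G, H, I, J, K}, which contains all of one fragment — lossless.
Dependency preservation: K → J; H, K, L → I; J, K → G, H are not contained in any single fragment, but the restricted closure of each left-hand side across the fragments still reaches the right-hand side; the remaining FDs each lie inside some fragment. All dependencies are preserved.

lossless and dependency-preserving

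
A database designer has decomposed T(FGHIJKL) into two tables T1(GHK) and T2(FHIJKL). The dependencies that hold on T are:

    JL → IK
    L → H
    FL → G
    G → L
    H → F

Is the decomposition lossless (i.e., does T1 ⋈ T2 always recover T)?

Common attributes: T1 ∩ T2 = {HK}.
Closure of {HK}: H → F applies, adding F. So (HK)⁺ = {FHK}.
The closure contains neither all of T1 = {GHK} nor all of T2 = {FHIJKL}, so the common attributes are not a superkey of either fragment. The join is lossy.

No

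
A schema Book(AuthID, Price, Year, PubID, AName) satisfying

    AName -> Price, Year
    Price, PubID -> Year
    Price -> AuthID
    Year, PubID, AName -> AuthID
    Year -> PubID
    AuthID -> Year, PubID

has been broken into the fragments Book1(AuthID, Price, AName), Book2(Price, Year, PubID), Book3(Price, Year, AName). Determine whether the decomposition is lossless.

Yes

Chase test. Columns are AuthID, Price, Year, PubID, AName; row i has aⱼ where attribute j ∈ Booki, else bᵢⱼ.
Initial tableau (one row per fragment):
  row 1: a1 a2 b13 b14 a5
  row 2: b21 a2 a3 a4 b25
  row 3: b31 a2 a3 b34 a5
Rows 1 and 3 agree on AName; apply AName→Price, Year and equate their Price, Year entries.
Rows 1 and 2 agree on Price; apply Price→AuthID and equate their AuthID entries.
Rows 1 and 3 agree on Price; apply Price→AuthID and equate their AuthID entries.
Rows 1 and 2 agree on Year; apply Year→PubID and equate their PubID entries.
Rows 1 and 3 agree on Year; apply Year→PubID and equate their PubID entries.
Row 1 is now all distinguished symbols — the join is lossless.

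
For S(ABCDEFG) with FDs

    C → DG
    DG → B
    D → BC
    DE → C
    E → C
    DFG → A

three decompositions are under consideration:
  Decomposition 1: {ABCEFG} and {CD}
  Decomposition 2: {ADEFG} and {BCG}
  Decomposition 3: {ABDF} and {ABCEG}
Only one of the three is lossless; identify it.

Decomposition 1

Decomposition 1: common = {C}, closure = {BCDG} → lossless.
Decomposition 2: common = {G}, closure = {G} → lossy.
Decomposition 3: common = {AB}, closure = {AB} → lossy.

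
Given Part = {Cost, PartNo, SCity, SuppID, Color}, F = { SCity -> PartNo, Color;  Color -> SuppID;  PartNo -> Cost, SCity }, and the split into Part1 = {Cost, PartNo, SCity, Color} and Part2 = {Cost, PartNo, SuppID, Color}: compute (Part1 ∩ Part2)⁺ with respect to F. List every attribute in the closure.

Cost, PartNo, SCity, SuppID, Color

Part1 ∩ Part2 = {Cost, PartNo, Color}.
Color → SuppID applies, adding SuppID
PartNo → Cost, SCity applies, adding SCity
Closure: {Cost, PartNo, SCity, SuppID, Color}.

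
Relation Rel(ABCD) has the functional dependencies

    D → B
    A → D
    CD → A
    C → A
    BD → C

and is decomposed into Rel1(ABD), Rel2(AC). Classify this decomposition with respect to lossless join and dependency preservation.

Lossless test: (A)⁺ = {ABCD}, which contains all of one fragment — lossless.
Dependency preservation: CD → A; BD → C are not contained in any single fragment, but the restricted closure of each left-hand side across the fragments still reaches the right-hand side; the remaining FDs each lie inside some fragment. All dependencies are preserved.

lossless and dependency-preserving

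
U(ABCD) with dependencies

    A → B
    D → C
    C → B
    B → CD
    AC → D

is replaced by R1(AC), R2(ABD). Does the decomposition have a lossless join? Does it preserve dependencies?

Lossless test: (A)⁺ = {ABCD}, which contains all of one fragment — lossless.
Dependency preservation: the restricted closure of {D} across the fragments never reaches {C}, so D → C cannot be enforced without a join — not preserved.

lossless but not dependency-preserving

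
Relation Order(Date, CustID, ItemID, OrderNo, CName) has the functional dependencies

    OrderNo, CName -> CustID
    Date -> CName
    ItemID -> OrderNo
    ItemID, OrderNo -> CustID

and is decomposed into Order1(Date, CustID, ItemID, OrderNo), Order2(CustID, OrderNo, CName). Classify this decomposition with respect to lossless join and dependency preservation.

lossy and not dependency-preserving

Lossless test: (CustID, OrderNo)⁺ = {CustID, OrderNo}, which is a superkey of neither fragment — lossy.
Dependency preservation: the restricted closure of {Date} across the fragments never reaches {CName}, so Date → CName cannot be enforced without a join — not preserved.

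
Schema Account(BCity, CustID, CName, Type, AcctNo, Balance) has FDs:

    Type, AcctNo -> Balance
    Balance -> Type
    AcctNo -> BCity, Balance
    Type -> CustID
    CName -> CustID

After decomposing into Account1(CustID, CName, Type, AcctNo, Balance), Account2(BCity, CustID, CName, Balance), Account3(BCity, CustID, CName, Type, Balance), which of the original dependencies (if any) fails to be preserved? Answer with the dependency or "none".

AcctNo -> BCity, Balance

Check AcctNo → BCity, Balance: no single fragment contains all of {BCity, AcctNo, Balance}, and the restricted closure of {AcctNo} across the fragments never reaches {BCity, Balance}.
Type, AcctNo → Balance is preserved.
Balance → Type is preserved.
Type → CustID is preserved.
CName → CustID is preserved.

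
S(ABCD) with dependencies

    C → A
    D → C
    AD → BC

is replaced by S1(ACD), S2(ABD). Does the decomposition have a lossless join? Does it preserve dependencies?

lossless and dependency-preserving

Lossless test: (AD)⁺ = {ABCD}, which contains all of one fragment — lossless.
Dependency preservation: AD → BC is not contained in any single fragment, but the restricted closure of its left-hand side across the fragments still reaches the right-hand side; the remaining FDs each lie inside some fragment. All dependencies are preserved.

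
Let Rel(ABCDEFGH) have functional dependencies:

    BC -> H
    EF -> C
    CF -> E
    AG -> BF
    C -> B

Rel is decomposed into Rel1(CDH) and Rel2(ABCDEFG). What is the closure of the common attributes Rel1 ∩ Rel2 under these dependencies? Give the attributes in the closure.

BCDH

Rel1 ∩ Rel2 = {CD}.
C → B applies, adding B
BC → H applies, adding H
Closure: {BCDH}.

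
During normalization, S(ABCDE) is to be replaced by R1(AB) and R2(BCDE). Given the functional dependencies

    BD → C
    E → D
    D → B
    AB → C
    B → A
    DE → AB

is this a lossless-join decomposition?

Yes

Common attributes: R1 ∩ R2 = {B}.
Closure of {B}: B → A applies, adding A; AB → C applies, adding C. So (B)⁺ = {ABC}.
This closure contains every attribute of R1, so R1 ∩ R2 → R1. The join is lossless.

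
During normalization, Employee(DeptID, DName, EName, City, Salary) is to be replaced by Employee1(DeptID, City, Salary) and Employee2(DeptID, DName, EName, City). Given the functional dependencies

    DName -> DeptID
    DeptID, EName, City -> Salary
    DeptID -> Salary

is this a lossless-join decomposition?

Common attributes: Employee1 ∩ Employee2 = {DeptID, City}.
Closure of {DeptID, City}: DeptID → Salary applies, adding Salary. So (DeptID, City)⁺ = {DeptID, City, Salary}.
This closure contains every attribute of Employee1, so Employee1 ∩ Employee2 → Employee1. The join is lossless.

Yes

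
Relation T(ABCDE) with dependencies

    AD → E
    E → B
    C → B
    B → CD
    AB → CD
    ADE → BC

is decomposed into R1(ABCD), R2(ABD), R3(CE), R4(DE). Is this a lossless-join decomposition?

No

Chase test. Columns are ABCDE; row i has aⱼ where attribute j ∈ Ri, else bᵢⱼ.
Initial tableau (one row per fragment):
  row 1: a1 a2 a3 a4 b15
  row 2: a1 a2 b23 a4 b25
  row 3: b31 b32 a3 b34 a5
  row 4: b41 b42 b43 a4 a5
Rows 1 and 2 agree on AD; apply AD→E and equate their E entries.
Rows 3 and 4 agree on E; apply E→B and equate their B entries.
Rows 1 and 3 agree on C; apply C→B and equate their B entries.
Rows 1 and 2 agree on B; apply B→CD and equate their CD entries.
Rows 1 and 3 agree on B; apply B→CD and equate their CD entries.
Rows 1 and 4 agree on B; apply B→CD and equate their CD entries.
No row becomes fully distinguished — the join is lossy.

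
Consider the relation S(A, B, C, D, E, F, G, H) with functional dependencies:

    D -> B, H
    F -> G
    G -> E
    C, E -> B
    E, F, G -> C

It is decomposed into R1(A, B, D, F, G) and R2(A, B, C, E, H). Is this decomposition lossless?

No

Common attributes: R1 ∩ R2 = {A, B}.
No dependency enlarges {A, B}, so (A, B)⁺ = {A, B}.
The closure contains neither all of R1 = {A, B, D, F, G} nor all of R2 = {A, B, C, E, H}, so the common attributes are not a superkey of either fragment. The join is lossy.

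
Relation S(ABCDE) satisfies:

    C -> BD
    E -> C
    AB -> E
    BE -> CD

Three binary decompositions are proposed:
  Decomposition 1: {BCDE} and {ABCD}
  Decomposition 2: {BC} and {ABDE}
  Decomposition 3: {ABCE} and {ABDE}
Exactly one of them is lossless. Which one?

Decomposition 1: common = {BCD}, closure = {BCD} → lossy.
Decomposition 2: common = {B}, closure = {B} → lossy.
Decomposition 3: common = {ABE}, closure = {ABCDE} → lossless.

Decomposition 3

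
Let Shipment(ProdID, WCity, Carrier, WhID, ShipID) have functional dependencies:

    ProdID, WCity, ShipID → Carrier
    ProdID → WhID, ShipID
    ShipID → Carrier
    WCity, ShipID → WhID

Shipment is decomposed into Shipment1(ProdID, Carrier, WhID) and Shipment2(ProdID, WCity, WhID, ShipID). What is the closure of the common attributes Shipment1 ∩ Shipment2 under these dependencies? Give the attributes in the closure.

ProdID, Carrier, WhID, ShipID

Shipment1 ∩ Shipment2 = {ProdID, WhID}.
ProdID → WhID, ShipID applies, adding ShipID
ShipID → Carrier applies, adding Carrier
Closure: {ProdID, Carrier, WhID, ShipID}.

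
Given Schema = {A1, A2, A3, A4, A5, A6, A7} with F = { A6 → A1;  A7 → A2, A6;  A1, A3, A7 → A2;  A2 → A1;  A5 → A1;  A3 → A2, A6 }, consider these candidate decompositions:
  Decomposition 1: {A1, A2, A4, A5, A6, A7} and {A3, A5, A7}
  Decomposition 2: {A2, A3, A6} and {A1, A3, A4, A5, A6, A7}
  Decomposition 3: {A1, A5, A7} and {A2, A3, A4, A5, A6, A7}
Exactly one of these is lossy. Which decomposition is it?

Decomposition 1

Decomposition 1: common = {A5, A7}, closure = {A1, A2, A5, A6, A7} → lossy.
Decomposition 2: common = {A3, A6}, closure = {A1, A2, A3, A6} → lossless.
Decomposition 3: common = {A5, A7}, closure = {A1, A2, A5, A6, A7} → lossless.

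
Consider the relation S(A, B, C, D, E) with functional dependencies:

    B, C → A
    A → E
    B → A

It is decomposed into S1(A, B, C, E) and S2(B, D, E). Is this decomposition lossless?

No

Common attributes: S1 ∩ S2 = {B, E}.
Closure of {B, E}: B → A applies, adding A. So (B, E)⁺ = {A, B, E}.
The closure contains neither all of S1 = {A, B, C, E} nor all of S2 = {B, D, E}, so the common attributes are not a superkey of either fragment. The join is lossy.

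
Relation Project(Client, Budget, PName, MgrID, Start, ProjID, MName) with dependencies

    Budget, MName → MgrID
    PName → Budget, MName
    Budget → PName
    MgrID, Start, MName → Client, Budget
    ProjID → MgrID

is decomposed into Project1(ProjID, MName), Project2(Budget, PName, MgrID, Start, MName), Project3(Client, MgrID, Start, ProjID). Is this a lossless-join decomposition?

No

Chase test. Columns are Client, Budget, PName, MgrID, Start, ProjID, MName; row i has aⱼ where attribute j ∈ Projecti, else bᵢⱼ.
Initial tableau (one row per fragment):
  row 1: b11 b12 b13 b14 b15 a6 a7
  row 2: b21 a2 a3 a4 a5 b26 a7
  row 3: a1 b32 b33 a4 a5 a6 b37
Rows 1 and 3 agree on ProjID; apply ProjID→MgrID and equate their MgrID entries.
No row becomes fully distinguished — the join is lossy.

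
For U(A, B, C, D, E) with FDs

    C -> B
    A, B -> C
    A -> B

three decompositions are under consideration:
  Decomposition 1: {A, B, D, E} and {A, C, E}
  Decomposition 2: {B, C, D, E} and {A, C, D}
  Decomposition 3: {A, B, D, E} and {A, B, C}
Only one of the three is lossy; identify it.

Decomposition 2

Decomposition 1: common = {A, E}, closure = {A, B, C, E} → lossless.
Decomposition 2: common = {C, D}, closure = {B, C, D} → lossy.
Decomposition 3: common = {A, B}, closure = {A, B, C} → lossless.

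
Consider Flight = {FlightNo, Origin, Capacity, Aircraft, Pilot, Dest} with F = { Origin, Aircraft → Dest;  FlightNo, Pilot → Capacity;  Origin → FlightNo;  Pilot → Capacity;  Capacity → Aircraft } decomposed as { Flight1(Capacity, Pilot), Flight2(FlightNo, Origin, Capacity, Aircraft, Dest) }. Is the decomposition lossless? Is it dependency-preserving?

lossy but dependency-preserving

Lossless test: (Capacity)⁺ = {Capacity, Aircraft}, which is a superkey of neither fragment — lossy.
Dependency preservation: FlightNo, Pilot → Capacity is not contained in any single fragment, but the restricted closure of its left-hand side across the fragments still reaches the right-hand side; the remaining FDs each lie inside some fragment. All dependencies are preserved.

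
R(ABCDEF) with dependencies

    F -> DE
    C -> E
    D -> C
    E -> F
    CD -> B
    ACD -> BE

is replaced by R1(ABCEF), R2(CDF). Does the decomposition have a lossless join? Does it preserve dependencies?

Lossless test: (CF)⁺ = {BCDEF}, which contains all of one fragment — lossless.
Dependency preservation: F → DE; CD → B; ACD → BE are not contained in any single fragment, but the restricted closure of each left-hand side across the fragments still reaches the right-hand side; the remaining FDs each lie inside some fragment. All dependencies are preserved.

lossless and dependency-preserving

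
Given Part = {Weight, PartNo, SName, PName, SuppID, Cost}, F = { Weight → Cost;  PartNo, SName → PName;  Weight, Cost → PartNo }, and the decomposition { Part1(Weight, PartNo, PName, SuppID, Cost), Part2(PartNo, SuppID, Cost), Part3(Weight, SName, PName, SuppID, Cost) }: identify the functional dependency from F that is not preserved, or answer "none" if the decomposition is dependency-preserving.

PartNo, SName → PName

Check PartNo, SName → PName: no single fragment contains all of {PartNo, SName, PName}, and the restricted closure of {PartNo, SName} across the fragments never reaches {PName}.
Weight → Cost is preserved.
Weight, Cost → PartNo is preserved.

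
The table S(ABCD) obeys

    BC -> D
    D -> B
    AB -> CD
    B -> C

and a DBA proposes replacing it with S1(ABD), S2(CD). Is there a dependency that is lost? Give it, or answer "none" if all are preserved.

none

BC → D: restricted closure across fragments reaches D.
D → B lies within S1.
AB → CD: restricted closure across fragments reaches CD.
B → C: restricted closure across fragments reaches C.
Every dependency is enforceable on the fragments, so the decomposition is dependency-preserving.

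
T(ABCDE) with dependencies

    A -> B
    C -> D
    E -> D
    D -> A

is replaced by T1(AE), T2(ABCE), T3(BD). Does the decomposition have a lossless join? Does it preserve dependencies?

Lossless test (chase): Rows 1 and 2 agree on A; apply A→B and equate their B entries. Rows 1 and 2 agree on E; apply E→D and equate their D entries. No row becomes fully distinguished — the join is lossy.
Dependency preservation: the restricted closure of {C} across the fragments never reaches {D}, so C → D cannot be enforced without a join — not preserved.

lossy and not dependency-preserving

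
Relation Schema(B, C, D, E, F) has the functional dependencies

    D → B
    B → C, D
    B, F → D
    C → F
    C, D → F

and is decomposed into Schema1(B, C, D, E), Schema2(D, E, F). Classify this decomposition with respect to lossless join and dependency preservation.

lossless but not dependency-preserving

Lossless test: (D, E)⁺ = {B, C, D, E, F}, which contains all of one fragment — lossless.
Dependency preservation: the restricted closure of {C} across the fragments never reaches {F}, so C → F cannot be enforced without a join — not preserved.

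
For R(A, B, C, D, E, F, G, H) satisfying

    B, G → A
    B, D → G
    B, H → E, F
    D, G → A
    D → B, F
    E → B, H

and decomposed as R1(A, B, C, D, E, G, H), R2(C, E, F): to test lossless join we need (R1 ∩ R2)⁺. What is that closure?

R1 ∩ R2 = {C, E}.
E → B, H applies, adding B, H
B, H → E, F applies, adding F
Closure: {B, C, E, F, H}.

B, C, E, F, H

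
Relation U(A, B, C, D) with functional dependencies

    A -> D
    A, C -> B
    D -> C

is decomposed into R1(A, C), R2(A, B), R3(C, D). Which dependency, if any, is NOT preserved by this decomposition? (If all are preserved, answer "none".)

A -> D

Check A → D: no single fragment contains all of {A, D}, and the restricted closure of {A} across the fragments never reaches {D}.
A, C → B is preserved.
D → C is preserved.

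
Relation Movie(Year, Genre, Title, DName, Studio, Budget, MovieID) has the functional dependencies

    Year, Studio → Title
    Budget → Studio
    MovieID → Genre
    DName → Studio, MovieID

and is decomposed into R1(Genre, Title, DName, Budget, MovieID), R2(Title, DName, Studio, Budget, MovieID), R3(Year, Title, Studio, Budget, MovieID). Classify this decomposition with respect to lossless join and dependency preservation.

lossy but dependency-preserving

Lossless test (chase): Rows 1 and 2 agree on Budget; apply Budget→Studio and equate their Studio entries. Rows 1 and 2 agree on MovieID; apply MovieID→Genre and equate their Genre entries. Rows 1 and 3 agree on MovieID; apply MovieID→Genre and equate their Genre entries. No row becomes fully distinguished — the join is lossy.
Dependency preservation: every FD's attributes lie within a single fragment, so each can be enforced locally — preserved.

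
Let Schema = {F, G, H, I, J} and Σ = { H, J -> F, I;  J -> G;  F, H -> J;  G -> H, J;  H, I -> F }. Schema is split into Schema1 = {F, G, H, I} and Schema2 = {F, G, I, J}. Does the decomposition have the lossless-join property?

Common attributes: Schema1 ∩ Schema2 = {F, G, I}.
Closure of {F, G, I}: G → H, J applies, adding H, J. So (F, G, I)⁺ = {F, G, H, I, J}.
This closure contains every attribute of Schema1, so Schema1 ∩ Schema2 → Schema1. The join is lossless.

Yes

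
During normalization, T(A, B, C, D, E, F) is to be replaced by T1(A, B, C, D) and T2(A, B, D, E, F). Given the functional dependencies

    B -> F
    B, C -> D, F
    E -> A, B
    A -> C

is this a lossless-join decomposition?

Common attributes: T1 ∩ T2 = {A, B, D}.
Closure of {A, B, D}: B → F applies, adding F; A → C applies, adding C. So (A, B, D)⁺ = {A, B, C, D, F}.
This closure contains every attribute of T1, so T1 ∩ T2 → T1. The join is lossless.

Yes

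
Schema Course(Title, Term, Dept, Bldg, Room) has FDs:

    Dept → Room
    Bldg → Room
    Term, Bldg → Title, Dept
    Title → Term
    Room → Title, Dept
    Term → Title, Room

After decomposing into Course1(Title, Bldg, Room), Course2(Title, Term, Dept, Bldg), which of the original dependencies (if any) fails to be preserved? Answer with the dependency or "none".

Dept → Room: restricted closure across fragments reaches Room.
Bldg → Room lies within Course1.
Term, Bldg → Title, Dept lies within Course2.
Title → Term lies within Course2.
Room → Title, Dept: restricted closure across fragments reaches Title, Dept.
Term → Title, Room: restricted closure across fragments reaches Title, Room.
Every dependency is enforceable on the fragments, so the decomposition is dependency-preserving.

none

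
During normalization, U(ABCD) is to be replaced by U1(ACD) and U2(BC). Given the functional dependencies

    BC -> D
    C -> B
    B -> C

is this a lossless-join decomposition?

Yes

Common attributes: U1 ∩ U2 = {C}.
Closure of {C}: C → B applies, adding B; BC → D applies, adding D. So (C)⁺ = {BCD}.
This closure contains every attribute of U2, so U1 ∩ U2 → U2. The join is lossless.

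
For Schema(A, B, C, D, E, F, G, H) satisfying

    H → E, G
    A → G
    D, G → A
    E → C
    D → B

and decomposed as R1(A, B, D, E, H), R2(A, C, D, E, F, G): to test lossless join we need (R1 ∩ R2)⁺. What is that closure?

R1 ∩ R2 = {A, D, E}.
A → G applies, adding G
E → C applies, adding C
D → B applies, adding B
Closure: {A, B, C, D, E, G}.

A, B, C, D, E, G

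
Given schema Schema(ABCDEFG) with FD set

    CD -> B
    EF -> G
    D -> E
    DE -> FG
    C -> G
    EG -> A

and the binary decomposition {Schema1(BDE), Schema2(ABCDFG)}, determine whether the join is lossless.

Common attributes: Schema1 ∩ Schema2 = {BD}.
Closure of {BD}: D → E applies, adding E; DE → FG applies, adding FG; EG → A applies, adding A. So (BD)⁺ = {ABDEFG}.
This closure contains every attribute of Schema1, so Schema1 ∩ Schema2 → Schema1. The join is lossless.

Yes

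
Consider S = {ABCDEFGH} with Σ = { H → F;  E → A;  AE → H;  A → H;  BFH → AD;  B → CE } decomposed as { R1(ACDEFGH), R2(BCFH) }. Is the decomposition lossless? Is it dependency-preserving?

Lossless test: (CFH)⁺ = {CFH}, which is a superkey of neither fragment — lossy.
Dependency preservation: the restricted closure of {BFH} across the fragments never reaches {AD}, so BFH → AD cannot be enforced without a join — not preserved.

lossy and not dependency-preserving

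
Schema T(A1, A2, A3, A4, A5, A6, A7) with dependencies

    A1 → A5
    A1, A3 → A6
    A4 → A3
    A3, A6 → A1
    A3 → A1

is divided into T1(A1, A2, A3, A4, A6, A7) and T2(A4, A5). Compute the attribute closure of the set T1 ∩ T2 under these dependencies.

T1 ∩ T2 = {A4}.
A4 → A3 applies, adding A3
A3 → A1 applies, adding A1
A1 → A5 applies, adding A5
A1, A3 → A6 applies, adding A6
Closure: {A1, A3, A4, A5, A6}.

A1, A3, A4, A5, A6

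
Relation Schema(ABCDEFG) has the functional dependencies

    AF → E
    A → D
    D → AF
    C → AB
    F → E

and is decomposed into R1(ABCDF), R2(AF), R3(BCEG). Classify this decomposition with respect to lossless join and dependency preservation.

Lossless test (chase): Rows 1 and 2 agree on AF; apply AF→E and equate their E entries. Rows 1 and 2 agree on A; apply A→D and equate their D entries. Rows 1 and 3 agree on C; apply C→AB and equate their AB entries. Rows 1 and 3 agree on A; apply A→D and equate their D entries. Rows 1 and 3 agree on D; apply D→AF and equate their AF entries. Rows 1 and 3 agree on F; apply F→E and equate their E entries. Row 3 is now all distinguished symbols — the join is lossless.
Dependency preservation: the restricted closure of {AF} across the fragments never reaches {E}, so AF → E cannot be enforced without a join — not preserved.

lossless but not dependency-preserving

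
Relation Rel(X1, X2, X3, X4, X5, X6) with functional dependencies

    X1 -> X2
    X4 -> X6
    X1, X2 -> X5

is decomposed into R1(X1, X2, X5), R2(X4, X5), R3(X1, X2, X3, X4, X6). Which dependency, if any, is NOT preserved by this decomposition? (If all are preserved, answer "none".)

none

X1 → X2 lies within R1.
X4 → X6 lies within R3.
X1, X2 → X5 lies within R1.
Every dependency is enforceable on the fragments, so the decomposition is dependency-preserving.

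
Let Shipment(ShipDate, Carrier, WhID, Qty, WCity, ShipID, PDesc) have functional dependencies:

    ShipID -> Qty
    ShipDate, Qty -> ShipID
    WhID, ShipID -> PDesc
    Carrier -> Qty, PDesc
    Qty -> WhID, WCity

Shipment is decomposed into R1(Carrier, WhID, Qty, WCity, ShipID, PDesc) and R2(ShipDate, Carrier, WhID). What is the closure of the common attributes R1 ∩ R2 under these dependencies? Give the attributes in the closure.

Carrier, WhID, Qty, WCity, PDesc

R1 ∩ R2 = {Carrier, WhID}.
Carrier → Qty, PDesc applies, adding Qty, PDesc
Qty → WhID, WCity applies, adding WCity
Closure: {Carrier, WhID, Qty, WCity, PDesc}.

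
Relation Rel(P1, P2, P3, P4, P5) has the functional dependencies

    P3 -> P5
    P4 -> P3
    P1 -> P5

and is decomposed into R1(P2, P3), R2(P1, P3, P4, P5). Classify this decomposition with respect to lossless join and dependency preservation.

Lossless test: (P3)⁺ = {P3, P5}, which is a superkey of neither fragment — lossy.
Dependency preservation: every FD's attributes lie within a single fragment, so each can be enforced locally — preserved.

lossy but dependency-preserving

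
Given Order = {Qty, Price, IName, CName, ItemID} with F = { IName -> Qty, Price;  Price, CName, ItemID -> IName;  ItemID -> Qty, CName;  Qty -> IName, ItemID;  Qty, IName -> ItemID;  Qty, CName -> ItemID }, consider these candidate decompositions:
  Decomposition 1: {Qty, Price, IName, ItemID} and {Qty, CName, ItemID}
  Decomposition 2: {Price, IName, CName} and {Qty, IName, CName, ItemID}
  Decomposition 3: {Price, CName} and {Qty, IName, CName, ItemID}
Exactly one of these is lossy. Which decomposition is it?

Decomposition 3

Decomposition 1: common = {Qty, ItemID}, closure = {Qty, Price, IName, CName, ItemID} → lossless.
Decomposition 2: common = {IName, CName}, closure = {Qty, Price, IName, CName, ItemID} → lossless.
Decomposition 3: common = {CName}, closure = {CName} → lossy.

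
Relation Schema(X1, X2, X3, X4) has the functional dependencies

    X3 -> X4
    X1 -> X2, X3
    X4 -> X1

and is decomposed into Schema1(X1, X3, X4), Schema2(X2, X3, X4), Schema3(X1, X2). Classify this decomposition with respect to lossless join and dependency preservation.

Lossless test (chase): Rows 1 and 3 agree on X1; apply X1→X2, X3 and equate their X2, X3 entries. Rows 1 and 2 agree on X4; apply X4→X1 and equate their X1 entries. Rows 1 and 3 agree on X3; apply X3→X4 and equate their X4 entries. Row 1 is now all distinguished symbols — the join is lossless.
Dependency preservation: X1 → X2, X3 is not contained in any single fragment, but the restricted closure of its left-hand side across the fragments still reaches the right-hand side; the remaining FDs each lie inside some fragment. All dependencies are preserved.

lossless and dependency-preserving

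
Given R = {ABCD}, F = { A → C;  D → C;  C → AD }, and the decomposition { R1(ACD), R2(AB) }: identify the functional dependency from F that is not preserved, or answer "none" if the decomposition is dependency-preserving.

A → C lies within R1.
D → C lies within R1.
C → AD lies within R1.
Every dependency is enforceable on the fragments, so the decomposition is dependency-preserving.

none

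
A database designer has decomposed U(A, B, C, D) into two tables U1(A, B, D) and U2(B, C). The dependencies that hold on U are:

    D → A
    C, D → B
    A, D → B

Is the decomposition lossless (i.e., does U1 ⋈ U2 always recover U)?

No

Common attributes: U1 ∩ U2 = {B}.
No dependency enlarges {B}, so (B)⁺ = {B}.
The closure contains neither all of U1 = {A, B, D} nor all of U2 = {B, C}, so the common attributes are not a superkey of either fragment. The join is lossy.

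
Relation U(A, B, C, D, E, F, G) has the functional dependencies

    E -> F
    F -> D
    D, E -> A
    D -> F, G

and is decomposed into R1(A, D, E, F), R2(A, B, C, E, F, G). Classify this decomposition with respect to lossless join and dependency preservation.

lossless and dependency-preserving

Lossless test: (A, E, F)⁺ = {A, D, E, F, G}, which contains all of one fragment — lossless.
Dependency preservation: D → F, G is not contained in any single fragment, but the restricted closure of its left-hand side across the fragments still reaches the right-hand side; the remaining FDs each lie inside some fragment. All dependencies are preserved.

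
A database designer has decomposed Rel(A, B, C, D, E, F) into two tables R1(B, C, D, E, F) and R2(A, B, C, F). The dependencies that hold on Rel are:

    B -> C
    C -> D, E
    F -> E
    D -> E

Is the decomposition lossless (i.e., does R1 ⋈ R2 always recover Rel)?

Common attributes: R1 ∩ R2 = {B, C, F}.
Closure of {B, C, F}: C → D, E applies, adding D, E. So (B, C, F)⁺ = {B, C, D, E, F}.
This closure contains every attribute of R1, so R1 ∩ R2 → R1. The join is lossless.

Yes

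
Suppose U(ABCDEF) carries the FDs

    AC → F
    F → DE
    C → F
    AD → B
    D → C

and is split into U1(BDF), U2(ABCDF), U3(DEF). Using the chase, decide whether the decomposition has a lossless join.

Chase test. Columns are ABCDEF; row i has aⱼ where attribute j ∈ Ui, else bᵢⱼ.
Initial tableau (one row per fragment):
  row 1: b11 a2 b13 a4 b15 a6
  row 2: a1 a2 a3 a4 b25 a6
  row 3: b31 b32 b33 a4 a5 a6
Rows 1 and 2 agree on F; apply F→DE and equate their DE entries.
Rows 1 and 3 agree on F; apply F→DE and equate their DE entries.
Rows 1 and 2 agree on D; apply D→C and equate their C entries.
Rows 1 and 3 agree on D; apply D→C and equate their C entries.
Row 2 is now all distinguished symbols — the join is lossless.

Yes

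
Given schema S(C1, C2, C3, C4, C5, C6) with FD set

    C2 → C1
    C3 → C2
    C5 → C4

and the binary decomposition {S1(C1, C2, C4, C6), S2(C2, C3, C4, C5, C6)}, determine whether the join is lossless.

Common attributes: S1 ∩ S2 = {C2, C4, C6}.
Closure of {C2, C4, C6}: C2 → C1 applies, adding C1. So (C2, C4, C6)⁺ = {C1, C2, C4, C6}.
This closure contains every attribute of S1, so S1 ∩ S2 → S1. The join is lossless.

Yes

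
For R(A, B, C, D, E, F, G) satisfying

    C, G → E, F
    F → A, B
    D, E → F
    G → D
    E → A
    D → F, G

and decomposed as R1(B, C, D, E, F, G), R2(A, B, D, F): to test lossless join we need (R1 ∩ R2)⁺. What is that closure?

A, B, D, F, G

R1 ∩ R2 = {B, D, F}.
F → A, B applies, adding A
D → F, G applies, adding G
Closure: {A, B, D, F, G}.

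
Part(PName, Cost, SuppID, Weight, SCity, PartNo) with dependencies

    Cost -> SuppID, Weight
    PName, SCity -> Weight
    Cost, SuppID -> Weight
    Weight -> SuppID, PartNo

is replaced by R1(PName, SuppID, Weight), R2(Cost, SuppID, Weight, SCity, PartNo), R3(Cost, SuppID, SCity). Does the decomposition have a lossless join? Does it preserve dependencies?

Lossless test (chase): Rows 2 and 3 agree on Cost; apply Cost→SuppID, Weight and equate their SuppID, Weight entries. Rows 1 and 2 agree on Weight; apply Weight→SuppID, PartNo and equate their SuppID, PartNo entries. Rows 1 and 3 agree on Weight; apply Weight→SuppID, PartNo and equate their SuppID, PartNo entries. No row becomes fully distinguished — the join is lossy.
Dependency preservation: the restricted closure of {PName, SCity} across the fragments never reaches {Weight}, so PName, SCity → Weight cannot be enforced without a join — not preserved.

lossy and not dependency-preserving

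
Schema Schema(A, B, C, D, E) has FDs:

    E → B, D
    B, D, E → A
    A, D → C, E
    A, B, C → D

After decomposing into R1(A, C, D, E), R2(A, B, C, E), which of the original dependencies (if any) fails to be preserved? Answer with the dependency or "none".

E → B, D: restricted closure across fragments reaches B, D.
B, D, E → A: restricted closure across fragments reaches A.
A, D → C, E lies within R1.
A, B, C → D: restricted closure across fragments reaches D.
Every dependency is enforceable on the fragments, so the decomposition is dependency-preserving.

none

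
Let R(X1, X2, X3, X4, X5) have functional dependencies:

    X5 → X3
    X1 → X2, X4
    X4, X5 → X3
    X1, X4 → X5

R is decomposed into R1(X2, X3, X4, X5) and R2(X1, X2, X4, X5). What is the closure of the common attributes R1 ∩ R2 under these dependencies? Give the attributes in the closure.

R1 ∩ R2 = {X2, X4, X5}.
X5 → X3 applies, adding X3
Closure: {X2, X3, X4, X5}.

X2, X3, X4, X5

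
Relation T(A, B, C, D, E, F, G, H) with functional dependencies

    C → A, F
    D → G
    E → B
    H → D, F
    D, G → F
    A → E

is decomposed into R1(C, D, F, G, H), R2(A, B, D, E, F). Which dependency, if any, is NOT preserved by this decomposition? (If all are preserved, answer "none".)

C → A, F

Check C → A, F: no single fragment contains all of {A, C, F}, and the restricted closure of {C} across the fragments never reaches {A, F}.
D → G is preserved.
E → B is preserved.
H → D, F is preserved.
D, G → F is preserved.
A → E is preserved.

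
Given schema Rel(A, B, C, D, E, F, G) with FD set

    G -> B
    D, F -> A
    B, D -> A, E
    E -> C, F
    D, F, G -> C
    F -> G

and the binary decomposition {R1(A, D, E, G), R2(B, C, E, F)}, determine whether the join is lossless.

Common attributes: R1 ∩ R2 = {E}.
Closure of {E}: E → C, F applies, adding C, F; F → G applies, adding G; G → B applies, adding B. So (E)⁺ = {B, C, E, F, G}.
This closure contains every attribute of R2, so R1 ∩ R2 → R2. The join is lossless.

Yes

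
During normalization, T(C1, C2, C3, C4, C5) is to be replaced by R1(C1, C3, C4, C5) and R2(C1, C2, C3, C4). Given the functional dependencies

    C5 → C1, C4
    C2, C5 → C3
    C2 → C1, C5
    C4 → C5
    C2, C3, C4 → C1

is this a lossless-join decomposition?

Yes

Common attributes: R1 ∩ R2 = {C1, C3, C4}.
Closure of {C1, C3, C4}: C4 → C5 applies, adding C5. So (C1, C3, C4)⁺ = {C1, C3, C4, C5}.
This closure contains every attribute of R1, so R1 ∩ R2 → R1. The join is lossless.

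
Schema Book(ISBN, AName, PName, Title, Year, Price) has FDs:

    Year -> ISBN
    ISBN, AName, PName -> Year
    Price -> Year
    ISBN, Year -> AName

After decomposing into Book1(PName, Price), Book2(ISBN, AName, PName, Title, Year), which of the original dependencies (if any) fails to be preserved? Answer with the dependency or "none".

Price -> Year

Check Price → Year: no single fragment contains all of {Year, Price}, and the restricted closure of {Price} across the fragments never reaches {Year}.
Year → ISBN is preserved.
ISBN, AName, PName → Year is preserved.
ISBN, Year → AName is preserved.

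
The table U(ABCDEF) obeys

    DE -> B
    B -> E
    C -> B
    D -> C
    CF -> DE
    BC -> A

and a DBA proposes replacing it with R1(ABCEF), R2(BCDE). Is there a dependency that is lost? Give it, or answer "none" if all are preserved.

CF -> DE

Check CF → DE: no single fragment contains all of {CDEF}, and the restricted closure of {CF} across the fragments never reaches {DE}.
DE → B is preserved.
B → E is preserved.
C → B is preserved.
D → C is preserved.
BC → A is preserved.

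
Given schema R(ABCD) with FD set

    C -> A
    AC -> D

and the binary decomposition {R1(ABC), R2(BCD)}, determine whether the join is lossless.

Yes

Common attributes: R1 ∩ R2 = {BC}.
Closure of {BC}: C → A applies, adding A; AC → D applies, adding D. So (BC)⁺ = {ABCD}.
This closure contains every attribute of R1, so R1 ∩ R2 → R1. The join is lossless.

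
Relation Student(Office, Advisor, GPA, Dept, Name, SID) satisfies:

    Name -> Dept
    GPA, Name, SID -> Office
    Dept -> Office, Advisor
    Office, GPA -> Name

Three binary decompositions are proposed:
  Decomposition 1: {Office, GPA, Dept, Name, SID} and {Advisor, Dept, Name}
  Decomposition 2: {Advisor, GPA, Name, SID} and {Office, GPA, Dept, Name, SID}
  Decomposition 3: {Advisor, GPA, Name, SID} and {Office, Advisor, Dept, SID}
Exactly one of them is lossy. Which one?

Decomposition 3

Decomposition 1: common = {Dept, Name}, closure = {Office, Advisor, Dept, Name} → lossless.
Decomposition 2: common = {GPA, Name, SID}, closure = {Office, Advisor, GPA, Dept, Name, SID} → lossless.
Decomposition 3: common = {Advisor, SID}, closure = {Advisor, SID} → lossy.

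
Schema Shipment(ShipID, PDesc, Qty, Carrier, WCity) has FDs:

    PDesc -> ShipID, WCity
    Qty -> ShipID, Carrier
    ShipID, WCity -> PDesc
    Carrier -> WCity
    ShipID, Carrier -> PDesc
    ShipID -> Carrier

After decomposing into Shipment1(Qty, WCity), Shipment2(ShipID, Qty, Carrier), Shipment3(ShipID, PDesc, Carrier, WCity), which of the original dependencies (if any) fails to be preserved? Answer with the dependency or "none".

PDesc → ShipID, WCity lies within Shipment3.
Qty → ShipID, Carrier lies within Shipment2.
ShipID, WCity → PDesc lies within Shipment3.
Carrier → WCity lies within Shipment3.
ShipID, Carrier → PDesc lies within Shipment3.
ShipID → Carrier lies within Shipment2.
Every dependency is enforceable on the fragments, so the decomposition is dependency-preserving.

none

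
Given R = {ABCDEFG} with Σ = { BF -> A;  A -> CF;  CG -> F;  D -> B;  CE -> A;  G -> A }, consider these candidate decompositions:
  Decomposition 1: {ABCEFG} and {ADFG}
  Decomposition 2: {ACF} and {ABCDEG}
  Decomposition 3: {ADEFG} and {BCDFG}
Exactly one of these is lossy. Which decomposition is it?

Decomposition 1: common = {AFG}, closure = {ACFG} → lossy.
Decomposition 2: common = {AC}, closure = {ACF} → lossless.
Decomposition 3: common = {DFG}, closure = {ABCDFG} → lossless.

Decomposition 1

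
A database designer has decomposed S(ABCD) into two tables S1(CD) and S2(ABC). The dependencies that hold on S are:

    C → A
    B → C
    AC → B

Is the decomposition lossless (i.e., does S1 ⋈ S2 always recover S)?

Yes

Common attributes: S1 ∩ S2 = {C}.
Closure of {C}: C → A applies, adding A; AC → B applies, adding B. So (C)⁺ = {ABC}.
This closure contains every attribute of S2, so S1 ∩ S2 → S2. The join is lossless.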